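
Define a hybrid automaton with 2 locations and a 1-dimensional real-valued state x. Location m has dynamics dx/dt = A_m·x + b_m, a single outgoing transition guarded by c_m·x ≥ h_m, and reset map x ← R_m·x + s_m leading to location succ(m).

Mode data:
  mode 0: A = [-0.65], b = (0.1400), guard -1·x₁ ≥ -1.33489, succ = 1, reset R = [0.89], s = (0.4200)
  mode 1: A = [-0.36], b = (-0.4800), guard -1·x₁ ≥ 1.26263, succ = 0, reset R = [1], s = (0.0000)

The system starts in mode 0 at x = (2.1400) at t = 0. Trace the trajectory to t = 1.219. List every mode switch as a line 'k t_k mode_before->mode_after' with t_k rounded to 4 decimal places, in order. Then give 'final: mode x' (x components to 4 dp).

1 0.8336 0->1
final: 1 1.2270

Mode 0: guard c·x = -1.3349 hit at Δt = 0.8336 (t = 0.8336), x⁻ = (1.3349) → reset → x⁺ = (1.6081), jump to mode 1
Mode 1: flow for 0.3854 to horizon, guard not reached → x = (1.2270)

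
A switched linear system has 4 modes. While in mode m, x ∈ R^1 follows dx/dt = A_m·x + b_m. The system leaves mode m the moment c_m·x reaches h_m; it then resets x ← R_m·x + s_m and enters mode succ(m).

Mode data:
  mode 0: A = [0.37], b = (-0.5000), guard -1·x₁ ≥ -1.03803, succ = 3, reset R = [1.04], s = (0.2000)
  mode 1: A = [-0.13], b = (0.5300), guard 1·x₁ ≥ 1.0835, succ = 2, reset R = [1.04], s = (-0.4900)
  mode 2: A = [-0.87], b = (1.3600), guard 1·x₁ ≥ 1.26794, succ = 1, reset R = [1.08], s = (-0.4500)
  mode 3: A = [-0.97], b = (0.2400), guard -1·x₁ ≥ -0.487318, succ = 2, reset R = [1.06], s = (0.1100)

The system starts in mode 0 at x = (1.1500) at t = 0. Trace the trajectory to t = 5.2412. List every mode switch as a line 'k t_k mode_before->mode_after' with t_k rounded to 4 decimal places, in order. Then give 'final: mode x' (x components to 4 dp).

Mode 0: guard c·x = -1.0380 hit at Δt = 1.1951 (t = 1.1951), x⁻ = (1.0380) → reset → x⁺ = (1.2796), jump to mode 3
Mode 3: guard c·x = -0.4873 hit at Δt = 1.5043 (t = 2.6994), x⁻ = (0.4873) → reset → x⁺ = (0.6266), jump to mode 2
Mode 2: guard c·x = 1.2679 hit at Δt = 1.3269 (t = 4.0263), x⁻ = (1.2679) → reset → x⁺ = (0.9194), jump to mode 1
Mode 1: guard c·x = 1.0835 hit at Δt = 0.4106 (t = 4.4369), x⁻ = (1.0835) → reset → x⁺ = (0.6368), jump to mode 2
Mode 2: flow for 0.8043 to horizon, guard not reached → x = (1.1031)

1 1.1951 0->3
2 2.6994 3->2
3 4.0263 2->1
4 4.4369 1->2
final: 2 1.1031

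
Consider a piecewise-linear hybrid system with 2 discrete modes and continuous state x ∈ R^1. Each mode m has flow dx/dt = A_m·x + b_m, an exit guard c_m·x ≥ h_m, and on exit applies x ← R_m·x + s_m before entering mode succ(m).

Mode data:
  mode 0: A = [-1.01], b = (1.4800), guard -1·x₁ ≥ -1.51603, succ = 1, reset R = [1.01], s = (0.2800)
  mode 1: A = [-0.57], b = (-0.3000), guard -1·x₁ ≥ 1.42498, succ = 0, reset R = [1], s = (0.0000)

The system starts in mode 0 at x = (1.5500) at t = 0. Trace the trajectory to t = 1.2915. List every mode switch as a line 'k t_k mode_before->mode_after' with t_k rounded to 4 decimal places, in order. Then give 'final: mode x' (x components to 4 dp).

Mode 0: guard c·x = -1.5160 hit at Δt = 0.5079 (t = 0.5079), x⁻ = (1.5160) → reset → x⁺ = (1.8112), jump to mode 1
Mode 1: flow for 0.7836 to horizon, guard not reached → x = (0.9691)

1 0.5079 0->1
final: 1 0.9691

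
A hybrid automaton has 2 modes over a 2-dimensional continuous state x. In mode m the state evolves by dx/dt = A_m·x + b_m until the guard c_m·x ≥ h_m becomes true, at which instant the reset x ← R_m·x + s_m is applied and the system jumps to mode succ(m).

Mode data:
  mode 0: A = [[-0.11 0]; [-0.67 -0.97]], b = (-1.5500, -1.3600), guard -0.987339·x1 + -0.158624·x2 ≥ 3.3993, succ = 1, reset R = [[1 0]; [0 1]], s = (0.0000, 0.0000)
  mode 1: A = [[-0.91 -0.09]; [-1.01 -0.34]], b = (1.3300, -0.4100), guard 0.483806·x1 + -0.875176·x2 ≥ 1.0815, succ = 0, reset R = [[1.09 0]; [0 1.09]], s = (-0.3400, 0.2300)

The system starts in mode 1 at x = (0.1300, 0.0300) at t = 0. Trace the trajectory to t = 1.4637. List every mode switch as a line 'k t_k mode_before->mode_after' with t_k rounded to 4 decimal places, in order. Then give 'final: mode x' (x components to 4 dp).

Mode 1: guard c·x = 1.0815 hit at Δt = 0.8944 (t = 0.8944), x⁻ = (0.8920, -0.7426) → reset → x⁺ = (0.6323, -0.5795), jump to mode 0
Mode 0: flow for 0.5693 to horizon, guard not reached → x = (-0.2614, -0.9695)

1 0.8944 1->0
final: 0 -0.2614 -0.9695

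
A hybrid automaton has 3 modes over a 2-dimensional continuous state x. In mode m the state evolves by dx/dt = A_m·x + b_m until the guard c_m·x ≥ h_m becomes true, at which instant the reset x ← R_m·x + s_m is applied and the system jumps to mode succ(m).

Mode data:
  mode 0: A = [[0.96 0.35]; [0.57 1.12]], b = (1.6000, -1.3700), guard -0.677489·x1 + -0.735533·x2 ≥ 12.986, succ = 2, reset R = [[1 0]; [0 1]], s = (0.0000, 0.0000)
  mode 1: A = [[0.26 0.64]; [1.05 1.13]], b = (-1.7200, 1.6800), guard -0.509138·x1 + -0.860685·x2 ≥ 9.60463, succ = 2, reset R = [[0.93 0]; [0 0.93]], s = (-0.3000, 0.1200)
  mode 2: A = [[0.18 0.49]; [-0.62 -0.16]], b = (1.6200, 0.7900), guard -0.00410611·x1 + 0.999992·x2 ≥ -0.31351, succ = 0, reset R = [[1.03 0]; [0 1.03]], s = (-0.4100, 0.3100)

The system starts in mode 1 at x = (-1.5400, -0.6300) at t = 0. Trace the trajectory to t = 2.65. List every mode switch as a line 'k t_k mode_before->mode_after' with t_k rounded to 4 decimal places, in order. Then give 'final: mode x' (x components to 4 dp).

Mode 1: guard c·x = 9.6046 hit at Δt = 1.2518 (t = 1.2518), x⁻ = (-6.9600, -7.0421) → reset → x⁺ = (-6.7728, -6.4292), jump to mode 2
Mode 2: guard c·x = -0.3135 hit at Δt = 0.9954 (t = 2.2472), x⁻ = (-8.1901, -0.3471) → reset → x⁺ = (-8.8458, -0.0476), jump to mode 0
Mode 0: flow for 0.4028 to horizon, guard not reached → x = (-12.5084, -3.7837)

1 1.2518 1->2
2 2.2472 2->0
final: 0 -12.5084 -3.7837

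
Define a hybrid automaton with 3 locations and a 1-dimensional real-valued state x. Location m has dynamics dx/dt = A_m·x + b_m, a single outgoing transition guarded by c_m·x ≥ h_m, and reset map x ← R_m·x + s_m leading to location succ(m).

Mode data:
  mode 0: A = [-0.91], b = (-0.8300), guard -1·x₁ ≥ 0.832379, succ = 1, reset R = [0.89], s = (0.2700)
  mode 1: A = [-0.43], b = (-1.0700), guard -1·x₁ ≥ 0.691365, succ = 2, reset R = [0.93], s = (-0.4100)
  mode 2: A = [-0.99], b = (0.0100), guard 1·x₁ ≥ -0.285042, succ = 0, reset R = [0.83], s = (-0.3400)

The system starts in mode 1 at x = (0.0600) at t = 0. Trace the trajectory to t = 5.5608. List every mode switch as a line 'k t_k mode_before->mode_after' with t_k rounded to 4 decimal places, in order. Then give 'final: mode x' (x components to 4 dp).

1 0.8124 1->2
2 2.1068 2->0
3 3.6862 0->1
4 3.9554 1->2
5 5.2498 2->0
final: 0 -0.6593

Mode 1: guard c·x = 0.6914 hit at Δt = 0.8124 (t = 0.8124), x⁻ = (-0.6914) → reset → x⁺ = (-1.0530), jump to mode 2
Mode 2: guard c·x = -0.2850 hit at Δt = 1.2944 (t = 2.1068), x⁻ = (-0.2850) → reset → x⁺ = (-0.5766), jump to mode 0
Mode 0: guard c·x = 0.8324 hit at Δt = 1.5794 (t = 3.6862), x⁻ = (-0.8324) → reset → x⁺ = (-0.4708), jump to mode 1
Mode 1: guard c·x = 0.6914 hit at Δt = 0.2692 (t = 3.9554), x⁻ = (-0.6914) → reset → x⁺ = (-1.0530), jump to mode 2
Mode 2: guard c·x = -0.2850 hit at Δt = 1.2944 (t = 5.2498), x⁻ = (-0.2850) → reset → x⁺ = (-0.5766), jump to mode 0
Mode 0: flow for 0.3110 to horizon, guard not reached → x = (-0.6593)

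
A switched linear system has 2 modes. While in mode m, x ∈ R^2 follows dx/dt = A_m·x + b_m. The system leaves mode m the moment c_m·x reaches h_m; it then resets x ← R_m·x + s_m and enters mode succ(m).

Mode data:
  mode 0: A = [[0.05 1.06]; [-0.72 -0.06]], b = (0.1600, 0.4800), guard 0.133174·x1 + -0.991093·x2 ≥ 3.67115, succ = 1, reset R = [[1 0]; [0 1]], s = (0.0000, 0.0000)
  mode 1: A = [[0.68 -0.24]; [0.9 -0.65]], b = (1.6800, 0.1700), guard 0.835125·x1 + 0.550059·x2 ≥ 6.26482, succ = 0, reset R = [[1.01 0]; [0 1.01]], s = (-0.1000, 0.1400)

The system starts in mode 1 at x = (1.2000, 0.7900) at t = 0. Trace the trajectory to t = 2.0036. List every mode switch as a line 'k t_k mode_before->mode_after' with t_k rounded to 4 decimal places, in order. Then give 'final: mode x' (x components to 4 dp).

1 1.2636 1->0
final: 0 7.1456 0.1041

Mode 1: guard c·x = 6.2648 hit at Δt = 1.2636 (t = 1.2636), x⁻ = (5.4540, 3.1088) → reset → x⁺ = (5.4086, 3.2799), jump to mode 0
Mode 0: flow for 0.7400 to horizon, guard not reached → x = (7.1456, 0.1041)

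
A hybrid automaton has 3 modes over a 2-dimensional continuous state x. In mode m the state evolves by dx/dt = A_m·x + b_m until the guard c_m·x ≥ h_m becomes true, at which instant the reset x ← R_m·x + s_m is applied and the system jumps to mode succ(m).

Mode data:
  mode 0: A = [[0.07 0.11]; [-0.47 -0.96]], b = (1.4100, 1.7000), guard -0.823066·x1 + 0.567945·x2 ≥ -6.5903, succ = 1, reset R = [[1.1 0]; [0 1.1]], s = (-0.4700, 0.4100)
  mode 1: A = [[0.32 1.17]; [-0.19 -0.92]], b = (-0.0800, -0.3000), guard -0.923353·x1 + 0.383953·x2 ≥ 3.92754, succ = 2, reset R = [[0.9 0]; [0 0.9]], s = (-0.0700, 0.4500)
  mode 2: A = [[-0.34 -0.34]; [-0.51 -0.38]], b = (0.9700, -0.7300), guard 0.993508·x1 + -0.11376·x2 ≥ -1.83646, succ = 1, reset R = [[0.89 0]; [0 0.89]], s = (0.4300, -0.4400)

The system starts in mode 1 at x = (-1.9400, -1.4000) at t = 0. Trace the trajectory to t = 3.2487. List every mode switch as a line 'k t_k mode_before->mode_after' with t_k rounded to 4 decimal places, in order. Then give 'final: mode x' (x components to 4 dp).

1 1.2202 1->2
2 2.5456 2->1
final: 1 -1.2995 0.1161

Mode 1: guard c·x = 3.9275 hit at Δt = 1.2202 (t = 1.2202), x⁻ = (-4.3364, -0.1992) → reset → x⁺ = (-3.9728, 0.2707), jump to mode 2
Mode 2: guard c·x = -1.8365 hit at Δt = 1.3254 (t = 2.5456), x⁻ = (-1.7544, 0.8214) → reset → x⁺ = (-1.1314, 0.2911), jump to mode 1
Mode 1: flow for 0.7031 to horizon, guard not reached → x = (-1.2995, 0.1161)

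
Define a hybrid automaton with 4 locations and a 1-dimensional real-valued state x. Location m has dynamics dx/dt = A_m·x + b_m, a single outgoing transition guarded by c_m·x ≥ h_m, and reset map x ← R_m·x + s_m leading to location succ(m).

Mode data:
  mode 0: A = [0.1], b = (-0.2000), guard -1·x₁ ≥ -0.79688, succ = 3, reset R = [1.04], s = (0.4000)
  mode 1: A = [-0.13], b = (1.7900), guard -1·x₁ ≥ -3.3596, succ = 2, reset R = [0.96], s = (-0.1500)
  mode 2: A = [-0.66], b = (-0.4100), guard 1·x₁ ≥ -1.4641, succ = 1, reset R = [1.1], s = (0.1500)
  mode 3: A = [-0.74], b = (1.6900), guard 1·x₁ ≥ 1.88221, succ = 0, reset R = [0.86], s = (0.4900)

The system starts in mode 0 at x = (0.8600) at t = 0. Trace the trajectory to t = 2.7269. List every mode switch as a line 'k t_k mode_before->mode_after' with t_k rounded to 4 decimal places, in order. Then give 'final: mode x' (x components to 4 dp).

1 0.5389 0->3
2 1.8442 3->0
final: 0 2.1187

Mode 0: guard c·x = -0.7969 hit at Δt = 0.5389 (t = 0.5389), x⁻ = (0.7969) → reset → x⁺ = (1.2288), jump to mode 3
Mode 3: guard c·x = 1.8822 hit at Δt = 1.3053 (t = 1.8442), x⁻ = (1.8822) → reset → x⁺ = (2.1087), jump to mode 0
Mode 0: flow for 0.8827 to horizon, guard not reached → x = (2.1187)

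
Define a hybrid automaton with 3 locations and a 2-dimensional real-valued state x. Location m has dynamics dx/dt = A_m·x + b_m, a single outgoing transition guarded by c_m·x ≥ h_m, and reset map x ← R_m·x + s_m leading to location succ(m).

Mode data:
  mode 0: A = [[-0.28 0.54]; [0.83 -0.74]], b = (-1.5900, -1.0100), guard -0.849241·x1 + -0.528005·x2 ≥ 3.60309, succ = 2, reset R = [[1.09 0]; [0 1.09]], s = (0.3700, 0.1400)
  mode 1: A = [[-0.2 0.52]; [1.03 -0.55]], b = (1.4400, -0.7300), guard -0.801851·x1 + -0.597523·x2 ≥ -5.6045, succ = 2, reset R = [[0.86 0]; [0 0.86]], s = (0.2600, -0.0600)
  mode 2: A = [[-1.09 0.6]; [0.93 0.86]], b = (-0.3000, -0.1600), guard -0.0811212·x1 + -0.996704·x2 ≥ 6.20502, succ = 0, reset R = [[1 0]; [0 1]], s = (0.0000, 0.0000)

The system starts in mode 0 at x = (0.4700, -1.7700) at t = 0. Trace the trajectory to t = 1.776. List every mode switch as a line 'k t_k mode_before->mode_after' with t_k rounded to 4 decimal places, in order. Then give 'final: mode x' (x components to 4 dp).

1 1.3665 0->2
final: 2 -2.4782 -4.9090

Mode 0: guard c·x = 3.6031 hit at Δt = 1.3665 (t = 1.3665), x⁻ = (-2.6769, -2.5185) → reset → x⁺ = (-2.5478, -2.6052), jump to mode 2
Mode 2: flow for 0.4095 to horizon, guard not reached → x = (-2.4782, -4.9090)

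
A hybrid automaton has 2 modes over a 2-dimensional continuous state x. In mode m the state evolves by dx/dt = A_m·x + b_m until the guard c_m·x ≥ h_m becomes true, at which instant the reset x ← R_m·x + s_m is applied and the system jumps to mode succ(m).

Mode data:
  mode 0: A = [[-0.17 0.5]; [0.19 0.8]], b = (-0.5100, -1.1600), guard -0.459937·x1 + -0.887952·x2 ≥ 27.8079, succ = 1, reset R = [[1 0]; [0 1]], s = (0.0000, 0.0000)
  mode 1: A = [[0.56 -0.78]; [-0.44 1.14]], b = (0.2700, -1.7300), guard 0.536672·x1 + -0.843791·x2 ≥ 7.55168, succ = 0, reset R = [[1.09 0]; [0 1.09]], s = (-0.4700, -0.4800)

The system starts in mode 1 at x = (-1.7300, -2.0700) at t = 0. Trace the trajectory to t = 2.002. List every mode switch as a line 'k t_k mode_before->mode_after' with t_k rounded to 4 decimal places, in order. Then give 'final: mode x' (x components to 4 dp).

1 0.9192 1->0
final: 0 -7.5559 -24.7486

Mode 1: guard c·x = 7.5517 hit at Δt = 0.9192 (t = 0.9192), x⁻ = (1.3813, -8.0712) → reset → x⁺ = (1.0356, -9.2776), jump to mode 0
Mode 0: flow for 1.0828 to horizon, guard not reached → x = (-7.5559, -24.7486)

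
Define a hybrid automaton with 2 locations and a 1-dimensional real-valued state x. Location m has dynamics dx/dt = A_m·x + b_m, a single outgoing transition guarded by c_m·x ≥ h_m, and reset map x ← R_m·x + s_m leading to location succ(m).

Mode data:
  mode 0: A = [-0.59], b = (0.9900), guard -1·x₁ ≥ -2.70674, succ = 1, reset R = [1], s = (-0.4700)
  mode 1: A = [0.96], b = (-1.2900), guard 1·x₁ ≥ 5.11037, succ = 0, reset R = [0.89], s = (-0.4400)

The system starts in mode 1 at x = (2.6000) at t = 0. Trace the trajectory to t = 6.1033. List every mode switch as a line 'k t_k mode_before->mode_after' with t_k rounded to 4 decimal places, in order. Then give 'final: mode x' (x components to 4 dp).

1 1.1438 1->0
2 2.6008 0->1
3 4.1001 1->0
4 5.5571 0->1
final: 1 2.8523

Mode 1: guard c·x = 5.1104 hit at Δt = 1.1438 (t = 1.1438), x⁻ = (5.1104) → reset → x⁺ = (4.1082), jump to mode 0
Mode 0: guard c·x = -2.7067 hit at Δt = 1.4570 (t = 2.6008), x⁻ = (2.7067) → reset → x⁺ = (2.2367), jump to mode 1
Mode 1: guard c·x = 5.1104 hit at Δt = 1.4993 (t = 4.1001), x⁻ = (5.1104) → reset → x⁺ = (4.1082), jump to mode 0
Mode 0: guard c·x = -2.7067 hit at Δt = 1.4570 (t = 5.5571), x⁻ = (2.7067) → reset → x⁺ = (2.2367), jump to mode 1
Mode 1: flow for 0.5462 to horizon, guard not reached → x = (2.8523)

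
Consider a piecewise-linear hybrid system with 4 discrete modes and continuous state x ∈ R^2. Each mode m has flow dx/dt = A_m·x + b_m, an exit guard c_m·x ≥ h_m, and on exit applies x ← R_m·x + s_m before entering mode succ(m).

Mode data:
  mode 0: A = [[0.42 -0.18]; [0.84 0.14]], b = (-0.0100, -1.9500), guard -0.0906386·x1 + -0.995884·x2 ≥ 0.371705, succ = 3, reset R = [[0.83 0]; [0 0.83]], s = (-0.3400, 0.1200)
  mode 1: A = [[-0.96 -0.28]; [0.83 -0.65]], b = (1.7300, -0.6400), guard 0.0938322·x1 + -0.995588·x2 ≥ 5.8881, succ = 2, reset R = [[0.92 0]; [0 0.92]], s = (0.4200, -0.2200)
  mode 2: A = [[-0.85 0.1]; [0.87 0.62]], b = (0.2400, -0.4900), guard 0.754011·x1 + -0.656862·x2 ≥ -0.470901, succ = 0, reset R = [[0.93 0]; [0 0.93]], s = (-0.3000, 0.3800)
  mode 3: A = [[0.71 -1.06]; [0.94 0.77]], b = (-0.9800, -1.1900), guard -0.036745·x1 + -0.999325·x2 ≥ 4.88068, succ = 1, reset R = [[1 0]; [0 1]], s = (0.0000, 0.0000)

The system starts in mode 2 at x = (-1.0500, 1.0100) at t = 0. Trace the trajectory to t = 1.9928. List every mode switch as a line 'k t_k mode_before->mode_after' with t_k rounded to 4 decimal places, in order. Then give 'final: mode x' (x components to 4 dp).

1 1.0053 2->0
2 1.4616 0->3
final: 3 -1.3804 -1.7170

Mode 2: guard c·x = -0.4709 hit at Δt = 1.0053 (t = 1.0053), x⁻ = (-0.2401, 0.4413) → reset → x⁺ = (-0.5233, 0.7904), jump to mode 0
Mode 0: guard c·x = 0.3717 hit at Δt = 0.4563 (t = 1.4616), x⁻ = (-0.6630, -0.3129) → reset → x⁺ = (-0.8903, -0.1397), jump to mode 3
Mode 3: flow for 0.5312 to horizon, guard not reached → x = (-1.3804, -1.7170)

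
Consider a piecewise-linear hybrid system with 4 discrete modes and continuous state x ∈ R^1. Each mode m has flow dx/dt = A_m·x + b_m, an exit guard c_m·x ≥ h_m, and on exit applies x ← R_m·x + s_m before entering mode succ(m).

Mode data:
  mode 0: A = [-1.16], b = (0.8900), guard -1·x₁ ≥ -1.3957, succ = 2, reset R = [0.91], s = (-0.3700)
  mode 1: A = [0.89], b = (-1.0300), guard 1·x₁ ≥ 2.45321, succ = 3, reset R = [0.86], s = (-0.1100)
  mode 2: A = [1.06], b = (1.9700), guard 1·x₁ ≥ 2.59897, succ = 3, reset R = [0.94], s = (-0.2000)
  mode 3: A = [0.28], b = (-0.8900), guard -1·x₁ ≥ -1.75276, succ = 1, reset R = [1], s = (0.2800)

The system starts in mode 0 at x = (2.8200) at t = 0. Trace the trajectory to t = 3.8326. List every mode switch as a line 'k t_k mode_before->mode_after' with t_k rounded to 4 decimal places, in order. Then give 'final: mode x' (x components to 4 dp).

1 1.0204 0->2
2 1.4731 2->3
3 2.9780 3->1
4 3.4187 1->3
final: 3 1.8549

Mode 0: guard c·x = -1.3957 hit at Δt = 1.0204 (t = 1.0204), x⁻ = (1.3957) → reset → x⁺ = (0.9001), jump to mode 2
Mode 2: guard c·x = 2.5990 hit at Δt = 0.4527 (t = 1.4731), x⁻ = (2.5990) → reset → x⁺ = (2.2430), jump to mode 3
Mode 3: guard c·x = -1.7528 hit at Δt = 1.5049 (t = 2.9780), x⁻ = (1.7528) → reset → x⁺ = (2.0328), jump to mode 1
Mode 1: guard c·x = 2.4532 hit at Δt = 0.4407 (t = 3.4187), x⁻ = (2.4532) → reset → x⁺ = (1.9998), jump to mode 3
Mode 3: flow for 0.4139 to horizon, guard not reached → x = (1.8549)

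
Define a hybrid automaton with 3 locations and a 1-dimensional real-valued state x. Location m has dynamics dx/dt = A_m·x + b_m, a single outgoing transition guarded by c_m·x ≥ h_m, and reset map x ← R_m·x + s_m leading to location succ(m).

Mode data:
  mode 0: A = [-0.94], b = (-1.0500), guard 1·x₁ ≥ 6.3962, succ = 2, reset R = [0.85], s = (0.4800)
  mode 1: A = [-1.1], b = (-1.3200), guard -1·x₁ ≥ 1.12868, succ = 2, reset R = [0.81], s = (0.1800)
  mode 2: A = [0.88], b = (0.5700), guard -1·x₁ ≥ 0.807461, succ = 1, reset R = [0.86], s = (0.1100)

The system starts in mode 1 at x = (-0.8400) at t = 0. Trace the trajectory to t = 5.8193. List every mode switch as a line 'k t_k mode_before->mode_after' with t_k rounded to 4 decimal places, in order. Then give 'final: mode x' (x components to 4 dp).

1 1.4718 1->2
2 2.1687 2->1
3 4.1282 1->2
4 4.8251 2->1
final: 1 -0.9938

Mode 1: guard c·x = 1.1287 hit at Δt = 1.4718 (t = 1.4718), x⁻ = (-1.1287) → reset → x⁺ = (-0.7342), jump to mode 2
Mode 2: guard c·x = 0.8075 hit at Δt = 0.6970 (t = 2.1687), x⁻ = (-0.8075) → reset → x⁺ = (-0.5844), jump to mode 1
Mode 1: guard c·x = 1.1287 hit at Δt = 1.9594 (t = 4.1282), x⁻ = (-1.1287) → reset → x⁺ = (-0.7342), jump to mode 2
Mode 2: guard c·x = 0.8075 hit at Δt = 0.6970 (t = 4.8251), x⁻ = (-0.8075) → reset → x⁺ = (-0.5844), jump to mode 1
Mode 1: flow for 0.9942 to horizon, guard not reached → x = (-0.9938)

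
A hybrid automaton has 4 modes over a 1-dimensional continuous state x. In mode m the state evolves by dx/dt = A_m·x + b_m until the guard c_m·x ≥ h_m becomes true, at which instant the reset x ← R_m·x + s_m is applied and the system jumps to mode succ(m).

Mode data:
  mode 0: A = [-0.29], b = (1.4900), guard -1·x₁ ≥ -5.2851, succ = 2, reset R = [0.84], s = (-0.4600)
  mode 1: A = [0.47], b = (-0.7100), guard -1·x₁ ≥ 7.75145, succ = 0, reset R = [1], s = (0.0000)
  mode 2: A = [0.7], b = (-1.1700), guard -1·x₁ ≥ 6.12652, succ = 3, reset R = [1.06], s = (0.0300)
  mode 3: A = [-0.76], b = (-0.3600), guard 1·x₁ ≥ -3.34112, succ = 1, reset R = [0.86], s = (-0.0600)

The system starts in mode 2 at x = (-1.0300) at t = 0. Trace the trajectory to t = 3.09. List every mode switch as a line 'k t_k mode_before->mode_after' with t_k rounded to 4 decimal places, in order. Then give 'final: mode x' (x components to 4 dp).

1 1.5144 2->3
2 2.4838 3->1
final: 1 -4.3983

Mode 2: guard c·x = 6.1265 hit at Δt = 1.5144 (t = 1.5144), x⁻ = (-6.1265) → reset → x⁺ = (-6.4641), jump to mode 3
Mode 3: guard c·x = -3.3411 hit at Δt = 0.9694 (t = 2.4838), x⁻ = (-3.3411) → reset → x⁺ = (-2.9334), jump to mode 1
Mode 1: flow for 0.6062 to horizon, guard not reached → x = (-4.3983)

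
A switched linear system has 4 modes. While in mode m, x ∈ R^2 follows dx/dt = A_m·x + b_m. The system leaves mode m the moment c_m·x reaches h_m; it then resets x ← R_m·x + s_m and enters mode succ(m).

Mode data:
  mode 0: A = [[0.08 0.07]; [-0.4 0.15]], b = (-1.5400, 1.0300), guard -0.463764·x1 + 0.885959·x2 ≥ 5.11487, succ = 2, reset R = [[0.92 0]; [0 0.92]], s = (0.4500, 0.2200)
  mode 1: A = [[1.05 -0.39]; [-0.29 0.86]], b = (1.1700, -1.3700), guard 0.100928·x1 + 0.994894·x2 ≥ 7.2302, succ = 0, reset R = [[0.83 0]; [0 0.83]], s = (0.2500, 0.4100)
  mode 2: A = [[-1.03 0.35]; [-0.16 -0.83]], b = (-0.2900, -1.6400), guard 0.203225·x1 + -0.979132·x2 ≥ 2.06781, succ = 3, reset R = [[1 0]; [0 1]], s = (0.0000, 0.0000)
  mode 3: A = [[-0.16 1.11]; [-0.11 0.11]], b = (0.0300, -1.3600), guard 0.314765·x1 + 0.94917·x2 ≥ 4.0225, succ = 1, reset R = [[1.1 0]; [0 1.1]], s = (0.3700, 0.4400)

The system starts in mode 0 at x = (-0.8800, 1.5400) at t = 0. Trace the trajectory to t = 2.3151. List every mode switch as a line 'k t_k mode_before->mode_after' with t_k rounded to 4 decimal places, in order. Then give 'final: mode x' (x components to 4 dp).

1 1.2728 0->2
final: 2 -0.4715 0.7261

Mode 0: guard c·x = 5.1149 hit at Δt = 1.2728 (t = 1.2728), x⁻ = (-2.7768, 4.3197) → reset → x⁺ = (-2.1047, 4.1941), jump to mode 2
Mode 2: flow for 1.0423 to horizon, guard not reached → x = (-0.4715, 0.7261)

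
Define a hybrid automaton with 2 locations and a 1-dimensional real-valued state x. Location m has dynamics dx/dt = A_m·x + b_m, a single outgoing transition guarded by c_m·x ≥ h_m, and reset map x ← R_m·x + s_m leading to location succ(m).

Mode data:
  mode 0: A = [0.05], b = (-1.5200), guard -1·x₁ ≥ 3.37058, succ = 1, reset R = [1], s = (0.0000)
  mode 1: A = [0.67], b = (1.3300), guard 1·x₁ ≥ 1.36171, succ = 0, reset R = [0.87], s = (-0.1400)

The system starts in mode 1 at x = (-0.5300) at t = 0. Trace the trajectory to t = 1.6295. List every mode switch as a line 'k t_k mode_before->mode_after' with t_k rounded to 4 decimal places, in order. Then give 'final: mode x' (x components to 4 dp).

1 1.2432 1->0
final: 0 0.4722

Mode 1: guard c·x = 1.3617 hit at Δt = 1.2432 (t = 1.2432), x⁻ = (1.3617) → reset → x⁺ = (1.0447), jump to mode 0
Mode 0: flow for 0.3863 to horizon, guard not reached → x = (0.4722)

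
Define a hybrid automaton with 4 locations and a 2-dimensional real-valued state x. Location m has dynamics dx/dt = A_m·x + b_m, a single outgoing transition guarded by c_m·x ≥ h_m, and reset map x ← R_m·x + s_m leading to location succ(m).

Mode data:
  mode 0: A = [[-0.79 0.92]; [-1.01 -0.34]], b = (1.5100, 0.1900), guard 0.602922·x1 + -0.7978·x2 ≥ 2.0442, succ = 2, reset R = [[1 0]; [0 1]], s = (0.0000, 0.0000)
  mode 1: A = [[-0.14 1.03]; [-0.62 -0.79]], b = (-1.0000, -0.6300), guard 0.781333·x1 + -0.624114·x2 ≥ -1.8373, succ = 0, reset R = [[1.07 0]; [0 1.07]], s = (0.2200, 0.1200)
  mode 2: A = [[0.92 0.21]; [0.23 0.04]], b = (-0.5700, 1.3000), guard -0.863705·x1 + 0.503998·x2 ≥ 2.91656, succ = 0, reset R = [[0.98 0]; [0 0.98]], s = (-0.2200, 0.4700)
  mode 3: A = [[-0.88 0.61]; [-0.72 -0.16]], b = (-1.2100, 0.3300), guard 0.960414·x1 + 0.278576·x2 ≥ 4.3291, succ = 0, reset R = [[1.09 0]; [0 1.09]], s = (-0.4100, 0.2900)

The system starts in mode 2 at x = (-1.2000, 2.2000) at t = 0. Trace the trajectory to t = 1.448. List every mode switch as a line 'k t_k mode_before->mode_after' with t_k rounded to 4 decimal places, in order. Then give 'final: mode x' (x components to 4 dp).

Mode 2: guard c·x = 2.9166 hit at Δt = 0.4358 (t = 0.4358), x⁻ = (-1.8251, 2.6591) → reset → x⁺ = (-2.0086, 3.0759), jump to mode 0
Mode 0: flow for 1.0122 to horizon, guard not reached → x = (1.9112, 1.9833)

1 0.4358 2->0
final: 0 1.9112 1.9833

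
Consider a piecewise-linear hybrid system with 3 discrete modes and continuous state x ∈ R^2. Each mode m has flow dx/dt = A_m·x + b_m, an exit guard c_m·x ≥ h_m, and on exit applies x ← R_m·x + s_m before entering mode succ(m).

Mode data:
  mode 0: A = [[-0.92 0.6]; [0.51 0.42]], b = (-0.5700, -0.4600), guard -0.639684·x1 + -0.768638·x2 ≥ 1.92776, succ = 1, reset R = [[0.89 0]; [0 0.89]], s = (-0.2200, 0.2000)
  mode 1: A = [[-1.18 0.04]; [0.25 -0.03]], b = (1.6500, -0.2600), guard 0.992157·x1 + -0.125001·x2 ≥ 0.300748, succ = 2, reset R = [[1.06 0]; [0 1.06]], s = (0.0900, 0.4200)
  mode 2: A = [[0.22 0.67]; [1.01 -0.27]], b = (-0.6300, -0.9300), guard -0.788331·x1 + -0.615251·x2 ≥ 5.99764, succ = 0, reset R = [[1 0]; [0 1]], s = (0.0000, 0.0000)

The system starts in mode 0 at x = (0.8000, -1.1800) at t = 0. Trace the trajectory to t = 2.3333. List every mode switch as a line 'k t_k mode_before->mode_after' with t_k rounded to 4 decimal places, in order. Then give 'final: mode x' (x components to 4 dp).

1 0.8359 0->1
2 1.2402 1->2
final: 2 -2.1503 -2.8262

Mode 0: guard c·x = 1.9278 hit at Δt = 0.8359 (t = 0.8359), x⁻ = (-0.5251, -2.0711) → reset → x⁺ = (-0.6873, -1.6432), jump to mode 1
Mode 1: guard c·x = 0.3007 hit at Δt = 0.4043 (t = 1.2402), x⁻ = (0.0820, -1.7552) → reset → x⁺ = (0.1769, -1.4405), jump to mode 2
Mode 2: flow for 1.0931 to horizon, guard not reached → x = (-2.1503, -2.8262)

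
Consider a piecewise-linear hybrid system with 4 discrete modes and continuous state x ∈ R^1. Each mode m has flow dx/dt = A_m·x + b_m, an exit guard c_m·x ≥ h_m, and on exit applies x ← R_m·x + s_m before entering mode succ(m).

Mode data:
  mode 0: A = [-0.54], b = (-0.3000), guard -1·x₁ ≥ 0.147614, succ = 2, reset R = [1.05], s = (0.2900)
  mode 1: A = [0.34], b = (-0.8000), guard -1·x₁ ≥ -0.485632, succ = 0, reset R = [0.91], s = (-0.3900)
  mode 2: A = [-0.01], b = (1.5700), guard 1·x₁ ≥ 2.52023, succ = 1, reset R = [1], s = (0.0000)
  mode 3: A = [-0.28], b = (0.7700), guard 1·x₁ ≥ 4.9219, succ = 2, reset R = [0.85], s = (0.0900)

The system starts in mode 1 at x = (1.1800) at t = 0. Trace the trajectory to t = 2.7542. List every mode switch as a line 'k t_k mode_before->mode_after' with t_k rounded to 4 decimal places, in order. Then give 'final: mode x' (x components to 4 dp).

Mode 1: guard c·x = -0.4856 hit at Δt = 1.3676 (t = 1.3676), x⁻ = (0.4856) → reset → x⁺ = (0.0519), jump to mode 0
Mode 0: guard c·x = 0.1476 hit at Δt = 0.7374 (t = 2.1050), x⁻ = (-0.1476) → reset → x⁺ = (0.1350), jump to mode 2
Mode 2: flow for 0.6492 to horizon, guard not reached → x = (1.1501)

1 1.3676 1->0
2 2.1050 0->2
final: 2 1.1501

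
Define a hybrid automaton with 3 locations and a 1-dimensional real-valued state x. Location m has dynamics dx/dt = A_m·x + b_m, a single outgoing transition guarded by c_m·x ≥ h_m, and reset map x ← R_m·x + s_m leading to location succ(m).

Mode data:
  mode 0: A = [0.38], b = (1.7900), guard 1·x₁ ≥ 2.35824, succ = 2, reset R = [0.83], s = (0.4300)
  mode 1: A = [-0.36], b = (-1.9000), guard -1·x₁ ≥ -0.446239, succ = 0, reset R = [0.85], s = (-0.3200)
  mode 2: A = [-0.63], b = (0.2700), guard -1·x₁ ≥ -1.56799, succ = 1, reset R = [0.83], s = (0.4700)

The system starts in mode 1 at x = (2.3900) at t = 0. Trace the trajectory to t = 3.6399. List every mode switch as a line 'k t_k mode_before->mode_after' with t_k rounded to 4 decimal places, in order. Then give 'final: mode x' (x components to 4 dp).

1 0.8121 1->0
2 1.8473 0->2
3 2.7073 2->1
4 3.2858 1->0
final: 0 0.7464

Mode 1: guard c·x = -0.4462 hit at Δt = 0.8121 (t = 0.8121), x⁻ = (0.4462) → reset → x⁺ = (0.0593), jump to mode 0
Mode 0: guard c·x = 2.3582 hit at Δt = 1.0352 (t = 1.8473), x⁻ = (2.3582) → reset → x⁺ = (2.3873), jump to mode 2
Mode 2: guard c·x = -1.5680 hit at Δt = 0.8600 (t = 2.7073), x⁻ = (1.5680) → reset → x⁺ = (1.7714), jump to mode 1
Mode 1: guard c·x = -0.4462 hit at Δt = 0.5785 (t = 3.2858), x⁻ = (0.4462) → reset → x⁺ = (0.0593), jump to mode 0
Mode 0: flow for 0.3541 to horizon, guard not reached → x = (0.7464)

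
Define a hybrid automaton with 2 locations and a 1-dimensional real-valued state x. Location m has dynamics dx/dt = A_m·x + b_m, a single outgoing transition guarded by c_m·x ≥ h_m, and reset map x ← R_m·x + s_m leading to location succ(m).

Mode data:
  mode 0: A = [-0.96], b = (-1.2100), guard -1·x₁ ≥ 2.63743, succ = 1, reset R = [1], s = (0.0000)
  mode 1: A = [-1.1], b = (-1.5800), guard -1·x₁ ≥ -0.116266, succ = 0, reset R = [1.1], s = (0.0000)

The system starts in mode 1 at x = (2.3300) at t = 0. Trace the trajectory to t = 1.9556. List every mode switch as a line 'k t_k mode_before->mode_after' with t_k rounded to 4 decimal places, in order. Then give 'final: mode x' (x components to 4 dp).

Mode 1: guard c·x = -0.1163 hit at Δt = 0.8056 (t = 0.8056), x⁻ = (0.1163) → reset → x⁺ = (0.1279), jump to mode 0
Mode 0: flow for 1.1500 to horizon, guard not reached → x = (-0.8001)

1 0.8056 1->0
final: 0 -0.8001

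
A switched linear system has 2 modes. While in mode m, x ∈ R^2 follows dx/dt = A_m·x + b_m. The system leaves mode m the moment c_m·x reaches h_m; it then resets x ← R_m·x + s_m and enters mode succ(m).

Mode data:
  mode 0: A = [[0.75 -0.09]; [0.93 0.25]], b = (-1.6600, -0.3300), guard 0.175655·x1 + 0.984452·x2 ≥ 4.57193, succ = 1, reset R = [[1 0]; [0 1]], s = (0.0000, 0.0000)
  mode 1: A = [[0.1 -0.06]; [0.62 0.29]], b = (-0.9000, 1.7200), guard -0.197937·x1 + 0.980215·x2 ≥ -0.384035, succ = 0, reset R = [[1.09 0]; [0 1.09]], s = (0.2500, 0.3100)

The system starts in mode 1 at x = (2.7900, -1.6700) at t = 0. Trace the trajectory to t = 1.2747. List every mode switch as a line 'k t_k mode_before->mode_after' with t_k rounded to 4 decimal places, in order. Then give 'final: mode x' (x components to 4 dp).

Mode 1: guard c·x = -0.3840 hit at Δt = 0.5688 (t = 0.5688), x⁻ = (2.4548, 0.1039) → reset → x⁺ = (2.9258, 0.4233), jump to mode 0
Mode 0: flow for 0.7059 to horizon, guard not reached → x = (3.3132, 2.4814)

1 0.5688 1->0
final: 0 3.3132 2.4814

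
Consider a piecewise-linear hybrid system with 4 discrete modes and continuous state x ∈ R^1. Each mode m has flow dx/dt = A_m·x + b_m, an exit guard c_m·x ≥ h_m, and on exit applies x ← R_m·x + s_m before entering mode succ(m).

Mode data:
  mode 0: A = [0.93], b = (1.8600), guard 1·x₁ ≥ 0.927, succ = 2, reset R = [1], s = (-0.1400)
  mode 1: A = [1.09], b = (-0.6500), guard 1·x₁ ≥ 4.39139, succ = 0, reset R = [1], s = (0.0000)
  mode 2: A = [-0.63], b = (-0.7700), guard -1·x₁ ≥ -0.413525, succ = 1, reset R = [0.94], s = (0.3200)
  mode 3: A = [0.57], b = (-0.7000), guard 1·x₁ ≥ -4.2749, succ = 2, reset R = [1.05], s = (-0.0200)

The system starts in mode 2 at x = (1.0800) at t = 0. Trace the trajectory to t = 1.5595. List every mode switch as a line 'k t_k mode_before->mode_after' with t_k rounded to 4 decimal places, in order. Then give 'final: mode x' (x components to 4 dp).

Mode 2: guard c·x = -0.4135 hit at Δt = 0.5425 (t = 0.5425), x⁻ = (0.4135) → reset → x⁺ = (0.7087), jump to mode 1
Mode 1: flow for 1.0170 to horizon, guard not reached → x = (0.9368)

1 0.5425 2->1
final: 1 0.9368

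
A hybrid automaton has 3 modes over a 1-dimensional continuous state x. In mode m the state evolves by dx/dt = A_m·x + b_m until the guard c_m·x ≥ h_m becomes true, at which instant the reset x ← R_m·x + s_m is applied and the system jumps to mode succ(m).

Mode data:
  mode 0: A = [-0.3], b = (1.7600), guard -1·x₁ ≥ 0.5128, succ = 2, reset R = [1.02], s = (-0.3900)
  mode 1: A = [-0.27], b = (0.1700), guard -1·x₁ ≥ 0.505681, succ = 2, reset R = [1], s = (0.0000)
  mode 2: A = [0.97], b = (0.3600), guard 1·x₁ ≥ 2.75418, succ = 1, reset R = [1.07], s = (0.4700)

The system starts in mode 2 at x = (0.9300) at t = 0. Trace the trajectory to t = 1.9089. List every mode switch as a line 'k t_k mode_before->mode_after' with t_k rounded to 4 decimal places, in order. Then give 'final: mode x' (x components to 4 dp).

1 0.9034 2->1
final: 1 2.7543

Mode 2: guard c·x = 2.7542 hit at Δt = 0.9034 (t = 0.9034), x⁻ = (2.7542) → reset → x⁺ = (3.4170), jump to mode 1
Mode 1: flow for 1.0055 to horizon, guard not reached → x = (2.7543)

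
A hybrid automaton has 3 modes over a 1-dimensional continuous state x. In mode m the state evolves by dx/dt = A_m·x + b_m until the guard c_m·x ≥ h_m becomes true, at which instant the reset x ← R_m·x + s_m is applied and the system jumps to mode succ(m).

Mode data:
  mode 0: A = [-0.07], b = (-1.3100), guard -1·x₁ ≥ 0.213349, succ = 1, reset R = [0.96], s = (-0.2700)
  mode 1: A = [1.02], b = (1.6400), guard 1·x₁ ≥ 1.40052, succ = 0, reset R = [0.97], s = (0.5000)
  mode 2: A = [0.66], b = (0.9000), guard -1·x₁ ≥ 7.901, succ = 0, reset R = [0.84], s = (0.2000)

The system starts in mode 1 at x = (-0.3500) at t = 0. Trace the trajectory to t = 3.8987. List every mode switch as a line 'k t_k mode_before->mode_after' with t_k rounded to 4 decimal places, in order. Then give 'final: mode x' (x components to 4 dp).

Mode 1: guard c·x = 1.4005 hit at Δt = 0.8549 (t = 0.8549), x⁻ = (1.4005) → reset → x⁺ = (1.8585), jump to mode 0
Mode 0: guard c·x = 0.2133 hit at Δt = 1.5164 (t = 2.3713), x⁻ = (-0.2133) → reset → x⁺ = (-0.4748), jump to mode 1
Mode 1: guard c·x = 1.4005 hit at Δt = 0.9574 (t = 3.3287), x⁻ = (1.4005) → reset → x⁺ = (1.8585), jump to mode 0
Mode 0: flow for 0.5700 to horizon, guard not reached → x = (1.0537)

1 0.8549 1->0
2 2.3713 0->1
3 3.3287 1->0
final: 0 1.0537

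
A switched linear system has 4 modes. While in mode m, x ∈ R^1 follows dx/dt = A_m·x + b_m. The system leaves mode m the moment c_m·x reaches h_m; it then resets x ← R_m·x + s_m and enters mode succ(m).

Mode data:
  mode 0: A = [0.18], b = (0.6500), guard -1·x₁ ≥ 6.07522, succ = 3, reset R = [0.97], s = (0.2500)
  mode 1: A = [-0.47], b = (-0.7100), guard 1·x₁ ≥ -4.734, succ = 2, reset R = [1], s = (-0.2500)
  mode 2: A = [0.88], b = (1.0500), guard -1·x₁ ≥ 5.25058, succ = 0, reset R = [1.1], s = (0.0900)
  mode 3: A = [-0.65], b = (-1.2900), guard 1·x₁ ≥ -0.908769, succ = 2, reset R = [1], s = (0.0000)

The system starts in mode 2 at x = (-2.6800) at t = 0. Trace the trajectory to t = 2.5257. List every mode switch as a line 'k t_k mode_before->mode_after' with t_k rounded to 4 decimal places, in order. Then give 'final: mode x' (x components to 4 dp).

1 1.1408 2->0
2 2.0969 0->3
final: 3 -4.7531

Mode 2: guard c·x = 5.2506 hit at Δt = 1.1408 (t = 1.1408), x⁻ = (-5.2506) → reset → x⁺ = (-5.6856), jump to mode 0
Mode 0: guard c·x = 6.0752 hit at Δt = 0.9561 (t = 2.0969), x⁻ = (-6.0752) → reset → x⁺ = (-5.6430), jump to mode 3
Mode 3: flow for 0.4288 to horizon, guard not reached → x = (-4.7531)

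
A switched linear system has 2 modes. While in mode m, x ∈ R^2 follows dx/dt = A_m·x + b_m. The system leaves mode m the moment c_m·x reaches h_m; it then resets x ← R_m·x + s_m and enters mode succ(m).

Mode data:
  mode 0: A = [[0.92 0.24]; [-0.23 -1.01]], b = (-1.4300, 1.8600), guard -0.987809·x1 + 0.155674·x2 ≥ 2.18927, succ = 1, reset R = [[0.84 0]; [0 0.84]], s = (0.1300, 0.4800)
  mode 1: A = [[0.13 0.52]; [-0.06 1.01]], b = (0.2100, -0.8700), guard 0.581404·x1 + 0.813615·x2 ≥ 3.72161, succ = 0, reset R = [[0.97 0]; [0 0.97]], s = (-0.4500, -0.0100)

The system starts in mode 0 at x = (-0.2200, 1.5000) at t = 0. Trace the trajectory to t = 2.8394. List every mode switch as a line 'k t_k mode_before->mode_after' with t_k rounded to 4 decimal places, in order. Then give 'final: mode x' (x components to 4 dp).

Mode 0: guard c·x = 2.1893 hit at Δt = 0.8902 (t = 0.8902), x⁻ = (-1.9248, 1.8497) → reset → x⁺ = (-1.4868, 2.0338), jump to mode 1
Mode 1: guard c·x = 3.7216 hit at Δt = 1.0566 (t = 1.9468), x⁻ = (0.2873, 4.3688) → reset → x⁺ = (-0.1713, 4.2278), jump to mode 0
Mode 0: flow for 0.8926 to horizon, guard not reached → x = (-1.1932, 2.9003)

1 0.8902 0->1
2 1.9468 1->0
final: 0 -1.1932 2.9003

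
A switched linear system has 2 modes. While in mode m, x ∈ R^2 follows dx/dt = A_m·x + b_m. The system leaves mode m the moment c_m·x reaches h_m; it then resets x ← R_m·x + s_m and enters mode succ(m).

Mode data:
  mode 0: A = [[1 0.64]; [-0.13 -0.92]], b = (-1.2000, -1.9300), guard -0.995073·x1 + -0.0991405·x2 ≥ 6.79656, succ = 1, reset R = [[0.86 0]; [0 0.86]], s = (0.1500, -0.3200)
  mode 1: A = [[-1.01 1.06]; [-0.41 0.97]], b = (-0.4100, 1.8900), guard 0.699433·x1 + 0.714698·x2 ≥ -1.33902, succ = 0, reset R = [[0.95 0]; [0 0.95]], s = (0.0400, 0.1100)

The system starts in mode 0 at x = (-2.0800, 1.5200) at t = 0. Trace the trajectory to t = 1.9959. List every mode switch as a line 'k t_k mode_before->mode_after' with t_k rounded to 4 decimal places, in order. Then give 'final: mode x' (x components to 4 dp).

Mode 0: guard c·x = 6.7966 hit at Δt = 0.9672 (t = 0.9672), x⁻ = (-6.8051, -0.2519) → reset → x⁺ = (-5.7024, -0.5366), jump to mode 1
Mode 1: guard c·x = -1.3390 hit at Δt = 0.4850 (t = 1.4522), x⁻ = (-3.4403, 1.4933) → reset → x⁺ = (-3.2283, 1.5286), jump to mode 0
Mode 0: flow for 0.5437 to horizon, guard not reached → x = (-5.9971, 0.3554)

1 0.9672 0->1
2 1.4522 1->0
final: 0 -5.9971 0.3554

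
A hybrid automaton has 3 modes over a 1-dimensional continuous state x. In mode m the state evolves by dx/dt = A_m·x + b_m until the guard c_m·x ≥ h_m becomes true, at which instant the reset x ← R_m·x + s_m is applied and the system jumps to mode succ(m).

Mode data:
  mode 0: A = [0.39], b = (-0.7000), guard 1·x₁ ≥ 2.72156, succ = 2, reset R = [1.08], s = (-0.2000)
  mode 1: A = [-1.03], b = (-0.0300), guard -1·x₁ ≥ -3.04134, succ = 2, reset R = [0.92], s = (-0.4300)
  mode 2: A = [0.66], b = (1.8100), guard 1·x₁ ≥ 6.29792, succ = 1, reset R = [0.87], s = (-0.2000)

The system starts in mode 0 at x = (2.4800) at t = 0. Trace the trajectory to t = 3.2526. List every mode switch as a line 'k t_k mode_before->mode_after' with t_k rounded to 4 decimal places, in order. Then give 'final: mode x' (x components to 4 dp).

Mode 0: guard c·x = 2.7216 hit at Δt = 0.7744 (t = 0.7744), x⁻ = (2.7216) → reset → x⁺ = (2.7393), jump to mode 2
Mode 2: guard c·x = 6.2979 hit at Δt = 0.7580 (t = 1.5324), x⁻ = (6.2979) → reset → x⁺ = (5.2792), jump to mode 1
Mode 1: guard c·x = -3.0413 hit at Δt = 0.5315 (t = 2.0639), x⁻ = (3.0413) → reset → x⁺ = (2.3680), jump to mode 2
Mode 2: guard c·x = 6.2979 hit at Δt = 0.8643 (t = 2.9281), x⁻ = (6.2979) → reset → x⁺ = (5.2792), jump to mode 1
Mode 1: flow for 0.3245 to horizon, guard not reached → x = (3.7712)

1 0.7744 0->2
2 1.5324 2->1
3 2.0639 1->2
4 2.9281 2->1
final: 1 3.7712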